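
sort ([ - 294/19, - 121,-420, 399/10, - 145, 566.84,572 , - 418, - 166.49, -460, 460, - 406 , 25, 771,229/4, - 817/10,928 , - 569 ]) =[ - 569, - 460, - 420, - 418, - 406, - 166.49,-145  ,  -  121, - 817/10,-294/19, 25, 399/10,229/4,460,566.84, 572, 771, 928]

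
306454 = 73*4198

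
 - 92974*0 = 0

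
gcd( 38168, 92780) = 4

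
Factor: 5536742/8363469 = 2^1*3^( - 1 )*113^( - 1)*24671^( - 1)* 2768371^1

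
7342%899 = 150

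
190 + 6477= 6667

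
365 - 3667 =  - 3302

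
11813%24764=11813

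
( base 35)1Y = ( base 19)3c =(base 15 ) 49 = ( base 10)69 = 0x45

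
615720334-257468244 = 358252090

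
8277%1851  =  873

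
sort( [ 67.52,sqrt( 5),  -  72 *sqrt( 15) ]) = [ - 72*sqrt( 15),sqrt( 5),67.52 ]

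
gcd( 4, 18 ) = 2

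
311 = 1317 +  - 1006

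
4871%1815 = 1241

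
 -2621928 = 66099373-68721301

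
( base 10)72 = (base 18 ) 40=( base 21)39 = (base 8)110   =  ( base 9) 80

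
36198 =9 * 4022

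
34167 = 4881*7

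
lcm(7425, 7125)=705375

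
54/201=18/67 = 0.27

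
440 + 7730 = 8170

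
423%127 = 42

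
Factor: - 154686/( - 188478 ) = 25781/31413  =  3^( - 1 )*7^1  *  29^1*37^( - 1)*127^1*283^( - 1 ) 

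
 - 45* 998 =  - 44910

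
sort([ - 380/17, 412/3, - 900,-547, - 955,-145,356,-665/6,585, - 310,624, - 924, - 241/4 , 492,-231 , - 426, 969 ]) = [-955, - 924,  -  900, - 547, - 426, - 310, - 231, - 145, - 665/6 , - 241/4, - 380/17, 412/3, 356,492 , 585 , 624, 969]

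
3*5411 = 16233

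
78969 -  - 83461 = 162430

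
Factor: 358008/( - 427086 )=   -59668/71181 = - 2^2 * 3^(-2 )* 7^1* 11^ (-1 )*719^(-1) * 2131^1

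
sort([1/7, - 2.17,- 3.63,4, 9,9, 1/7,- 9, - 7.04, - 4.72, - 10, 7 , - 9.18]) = [ - 10, - 9.18, - 9, - 7.04, - 4.72, - 3.63, - 2.17, 1/7,  1/7,4, 7,9,9] 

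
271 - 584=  - 313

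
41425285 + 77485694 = 118910979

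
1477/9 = 1477/9 = 164.11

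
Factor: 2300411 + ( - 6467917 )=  - 4167506 = - 2^1*7^1*109^1 *2731^1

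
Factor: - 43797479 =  - 11^1*3981589^1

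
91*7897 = 718627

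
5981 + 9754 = 15735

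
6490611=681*9531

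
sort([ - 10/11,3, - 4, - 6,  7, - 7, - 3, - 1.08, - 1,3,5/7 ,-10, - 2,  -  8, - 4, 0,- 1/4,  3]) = [  -  10, - 8,-7 ,  -  6, - 4, - 4, - 3, - 2,-1.08,-1, - 10/11, - 1/4, 0, 5/7,  3, 3 , 3 , 7]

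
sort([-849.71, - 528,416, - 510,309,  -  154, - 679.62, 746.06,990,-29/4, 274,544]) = [-849.71, - 679.62,-528,-510, -154,-29/4, 274,309,416,544, 746.06,990 ] 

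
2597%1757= 840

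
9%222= 9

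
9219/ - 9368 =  - 9219/9368=- 0.98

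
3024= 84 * 36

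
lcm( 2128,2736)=19152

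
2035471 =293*6947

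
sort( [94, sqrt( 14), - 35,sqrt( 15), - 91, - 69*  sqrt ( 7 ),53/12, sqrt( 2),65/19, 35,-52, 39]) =[ - 69 * sqrt(7), - 91, - 52, - 35,sqrt(2 ), 65/19, sqrt( 14 ),sqrt( 15), 53/12 , 35,39, 94] 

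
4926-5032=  - 106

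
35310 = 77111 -41801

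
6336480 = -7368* ( - 860)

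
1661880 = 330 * 5036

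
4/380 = 1/95 = 0.01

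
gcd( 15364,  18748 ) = 4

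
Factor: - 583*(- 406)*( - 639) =-151250022 = - 2^1*3^2*7^1*11^1*  29^1*53^1*71^1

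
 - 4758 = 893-5651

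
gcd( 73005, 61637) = 1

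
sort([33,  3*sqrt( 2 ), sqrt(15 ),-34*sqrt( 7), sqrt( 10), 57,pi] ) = [ -34*sqrt( 7) , pi,sqrt( 10), sqrt (15 ), 3*sqrt(2 ), 33 , 57] 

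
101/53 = 1 + 48/53 = 1.91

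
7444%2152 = 988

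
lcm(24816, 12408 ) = 24816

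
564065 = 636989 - 72924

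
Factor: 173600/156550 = 2^4*7^1*101^( - 1 ) = 112/101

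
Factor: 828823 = 828823^1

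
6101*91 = 555191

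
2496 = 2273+223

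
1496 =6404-4908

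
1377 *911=1254447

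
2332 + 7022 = 9354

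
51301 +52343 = 103644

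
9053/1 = 9053 = 9053.00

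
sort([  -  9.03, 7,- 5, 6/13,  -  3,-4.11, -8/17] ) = [ - 9.03, - 5, - 4.11, - 3,-8/17 , 6/13, 7 ]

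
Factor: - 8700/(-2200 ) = 2^(-1)*3^1*11^(  -  1)*29^1 = 87/22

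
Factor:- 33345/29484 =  - 2^( - 2 )*3^ ( - 1) * 5^1 *7^(  -  1)*19^1=   -95/84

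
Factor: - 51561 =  - 3^2*17^1*337^1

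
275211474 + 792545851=1067757325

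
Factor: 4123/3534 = 2^(-1)*3^( - 1 )*7^1  =  7/6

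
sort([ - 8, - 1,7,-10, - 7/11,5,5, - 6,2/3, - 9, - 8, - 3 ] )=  [-10, - 9,-8 ,-8, - 6, - 3 , - 1, - 7/11,2/3,5 , 5, 7 ]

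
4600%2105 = 390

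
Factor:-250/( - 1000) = 1/4 =2^( - 2 ) 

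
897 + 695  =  1592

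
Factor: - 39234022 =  - 2^1*19617011^1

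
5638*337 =1900006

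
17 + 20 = 37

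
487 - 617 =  -130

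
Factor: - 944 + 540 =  - 404 = -  2^2*101^1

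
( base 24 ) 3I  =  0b1011010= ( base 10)90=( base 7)156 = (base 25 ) 3F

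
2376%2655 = 2376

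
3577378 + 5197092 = 8774470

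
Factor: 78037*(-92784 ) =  - 2^4*3^1*73^1*1069^1*1933^1 = - 7240585008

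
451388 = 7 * 64484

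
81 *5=405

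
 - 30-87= - 117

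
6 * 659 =3954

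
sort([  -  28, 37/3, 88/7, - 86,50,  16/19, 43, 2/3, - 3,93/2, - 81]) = [ - 86 , - 81,  -  28  , - 3, 2/3,  16/19, 37/3, 88/7,43, 93/2,50]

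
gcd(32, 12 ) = 4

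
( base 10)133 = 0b10000101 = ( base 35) 3s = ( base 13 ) A3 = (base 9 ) 157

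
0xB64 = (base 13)1434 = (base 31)312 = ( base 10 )2916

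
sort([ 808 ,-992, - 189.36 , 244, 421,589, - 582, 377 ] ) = [ - 992 , - 582, - 189.36, 244 , 377,421, 589,808] 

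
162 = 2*81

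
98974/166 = 49487/83 = 596.23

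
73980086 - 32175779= 41804307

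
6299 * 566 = 3565234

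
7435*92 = 684020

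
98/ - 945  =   - 1 + 121/135 = -0.10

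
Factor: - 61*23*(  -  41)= 23^1*41^1* 61^1 = 57523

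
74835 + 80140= 154975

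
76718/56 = 1369 + 27/28 =1369.96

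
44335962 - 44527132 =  - 191170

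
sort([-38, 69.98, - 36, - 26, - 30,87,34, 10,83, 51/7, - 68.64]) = [ - 68.64, - 38,-36,-30, -26, 51/7,10,34, 69.98, 83,87 ] 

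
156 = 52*3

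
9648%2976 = 720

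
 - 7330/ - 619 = 7330/619 = 11.84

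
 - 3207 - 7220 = - 10427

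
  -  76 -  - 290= 214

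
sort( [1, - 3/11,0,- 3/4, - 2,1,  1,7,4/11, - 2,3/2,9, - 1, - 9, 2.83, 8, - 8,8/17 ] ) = [ - 9, - 8, - 2,-2,  -  1, - 3/4, - 3/11,0,4/11,  8/17,  1, 1, 1,  3/2, 2.83, 7,8,  9]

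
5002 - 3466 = 1536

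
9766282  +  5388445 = 15154727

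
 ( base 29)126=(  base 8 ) 1611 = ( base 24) 1dh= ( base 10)905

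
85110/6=14185 =14185.00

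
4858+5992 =10850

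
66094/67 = 986+32/67 = 986.48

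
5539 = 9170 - 3631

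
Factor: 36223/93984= 37/96 = 2^(  -  5) * 3^( -1 ) * 37^1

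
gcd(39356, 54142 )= 2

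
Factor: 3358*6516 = 2^3*3^2*23^1*73^1*181^1 =21880728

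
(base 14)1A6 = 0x156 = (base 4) 11112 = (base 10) 342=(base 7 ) 666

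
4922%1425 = 647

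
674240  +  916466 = 1590706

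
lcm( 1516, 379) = 1516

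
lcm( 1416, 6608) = 19824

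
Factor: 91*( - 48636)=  - 4425876 = -2^2*3^2*7^2*13^1*193^1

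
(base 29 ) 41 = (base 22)57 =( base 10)117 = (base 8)165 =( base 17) 6f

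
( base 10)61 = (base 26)29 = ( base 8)75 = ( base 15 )41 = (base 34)1r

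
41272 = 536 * 77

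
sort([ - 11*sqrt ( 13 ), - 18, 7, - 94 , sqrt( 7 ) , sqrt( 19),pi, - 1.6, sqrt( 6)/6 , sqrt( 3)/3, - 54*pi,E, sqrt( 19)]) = [ -54*pi , - 94, - 11 *sqrt(13 ), -18,-1.6,sqrt( 6 )/6, sqrt( 3)/3, sqrt( 7),E,pi , sqrt(19),sqrt (19), 7 ] 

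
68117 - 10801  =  57316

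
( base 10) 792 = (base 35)MM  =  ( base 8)1430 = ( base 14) 408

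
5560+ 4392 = 9952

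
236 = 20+216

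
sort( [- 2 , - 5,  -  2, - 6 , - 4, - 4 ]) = [ - 6, - 5, - 4, - 4, -2 , - 2]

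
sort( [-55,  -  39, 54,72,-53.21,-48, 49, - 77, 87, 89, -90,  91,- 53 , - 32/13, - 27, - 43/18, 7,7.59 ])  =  [-90,-77,-55 ,-53.21, - 53, - 48, - 39, - 27, - 32/13,-43/18, 7 , 7.59 , 49, 54, 72,87 , 89,91 ] 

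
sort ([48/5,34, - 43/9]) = [- 43/9,48/5,34]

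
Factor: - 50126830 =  - 2^1 * 5^1*13^1*385591^1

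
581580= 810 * 718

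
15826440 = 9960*1589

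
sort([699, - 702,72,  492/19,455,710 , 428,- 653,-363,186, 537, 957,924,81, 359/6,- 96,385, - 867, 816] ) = [ - 867, - 702, - 653, - 363,  -  96,492/19, 359/6,72,81, 186,385, 428 , 455, 537,699 , 710,816, 924,  957 ]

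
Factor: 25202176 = 2^9*49223^1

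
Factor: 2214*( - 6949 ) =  - 15385086 = - 2^1*  3^3*41^1*6949^1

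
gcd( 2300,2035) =5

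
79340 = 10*7934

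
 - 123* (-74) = 9102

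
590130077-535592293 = 54537784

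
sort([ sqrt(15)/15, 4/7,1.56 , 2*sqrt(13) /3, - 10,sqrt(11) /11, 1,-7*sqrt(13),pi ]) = [ - 7*sqrt( 13 ) , - 10,sqrt( 15)/15, sqrt( 11 )/11,4/7,1,  1.56,2 *sqrt( 13) /3 , pi ] 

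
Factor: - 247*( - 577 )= 13^1*19^1 * 577^1  =  142519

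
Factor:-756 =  - 2^2*3^3*7^1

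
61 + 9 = 70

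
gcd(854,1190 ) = 14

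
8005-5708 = 2297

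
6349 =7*907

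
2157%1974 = 183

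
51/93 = 17/31 = 0.55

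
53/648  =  53/648 = 0.08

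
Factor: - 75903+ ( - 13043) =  - 88946=- 2^1*11^1* 13^1*311^1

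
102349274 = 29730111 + 72619163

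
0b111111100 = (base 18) 1a4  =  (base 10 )508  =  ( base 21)134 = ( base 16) 1FC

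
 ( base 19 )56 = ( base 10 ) 101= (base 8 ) 145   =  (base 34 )2X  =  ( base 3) 10202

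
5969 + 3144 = 9113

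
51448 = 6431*8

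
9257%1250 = 507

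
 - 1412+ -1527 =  - 2939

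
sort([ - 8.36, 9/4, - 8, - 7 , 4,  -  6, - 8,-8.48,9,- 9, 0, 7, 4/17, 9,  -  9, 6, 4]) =[  -  9 ,  -  9, - 8.48, - 8.36, - 8,-8,-7, - 6,0 , 4/17,  9/4, 4, 4, 6,7  ,  9, 9 ]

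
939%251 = 186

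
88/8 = 11 = 11.00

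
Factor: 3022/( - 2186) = - 1511/1093=- 1093^(-1 )*1511^1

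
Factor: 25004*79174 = 2^3*7^1*19^1*31^1*47^1*1277^1 = 1979666696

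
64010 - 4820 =59190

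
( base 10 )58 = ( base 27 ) 24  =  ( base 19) 31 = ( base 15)3D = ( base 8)72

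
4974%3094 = 1880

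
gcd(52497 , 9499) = 1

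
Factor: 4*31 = 124 = 2^2 * 31^1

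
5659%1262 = 611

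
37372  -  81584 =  - 44212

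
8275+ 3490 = 11765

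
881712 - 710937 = 170775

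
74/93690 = 37/46845=0.00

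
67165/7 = 9595 = 9595.00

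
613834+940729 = 1554563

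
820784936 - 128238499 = 692546437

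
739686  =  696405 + 43281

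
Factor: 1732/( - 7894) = - 866/3947 = - 2^1 *433^1*3947^( - 1)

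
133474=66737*2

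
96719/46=96719/46 = 2102.59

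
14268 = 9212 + 5056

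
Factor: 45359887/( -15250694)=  - 2^( - 1)*23^1*29^( - 2 )*9067^( - 1) * 1972169^1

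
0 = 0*846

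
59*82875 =4889625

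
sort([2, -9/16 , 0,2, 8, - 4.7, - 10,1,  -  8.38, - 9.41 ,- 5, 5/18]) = [-10,-9.41 , - 8.38,-5, -4.7,-9/16  ,  0,5/18,1 , 2 , 2,  8 ]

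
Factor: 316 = 2^2*79^1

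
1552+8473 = 10025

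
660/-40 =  - 17 + 1/2= - 16.50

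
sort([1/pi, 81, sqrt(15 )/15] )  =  [ sqrt(15)/15, 1/pi,81]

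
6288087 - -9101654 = 15389741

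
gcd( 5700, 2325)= 75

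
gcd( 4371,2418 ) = 93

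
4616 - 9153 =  - 4537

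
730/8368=365/4184 = 0.09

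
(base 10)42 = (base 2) 101010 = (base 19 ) 24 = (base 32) 1A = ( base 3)1120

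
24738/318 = 4123/53 = 77.79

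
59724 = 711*84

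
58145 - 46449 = 11696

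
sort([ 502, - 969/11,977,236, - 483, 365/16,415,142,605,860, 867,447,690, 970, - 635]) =[ - 635 , - 483, - 969/11, 365/16,142, 236,415,447,502,605,  690,860,867, 970,977] 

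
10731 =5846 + 4885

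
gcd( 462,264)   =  66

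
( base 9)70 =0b111111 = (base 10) 63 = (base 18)39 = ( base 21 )30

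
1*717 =717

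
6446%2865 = 716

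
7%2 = 1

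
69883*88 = 6149704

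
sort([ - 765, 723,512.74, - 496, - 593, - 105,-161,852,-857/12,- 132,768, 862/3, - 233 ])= [ - 765, -593, - 496, - 233, - 161,- 132, - 105, - 857/12,862/3,512.74, 723, 768,852 ] 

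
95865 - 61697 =34168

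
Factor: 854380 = 2^2*5^1*42719^1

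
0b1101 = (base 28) D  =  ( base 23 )D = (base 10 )13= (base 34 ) d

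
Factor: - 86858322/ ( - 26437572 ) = 2^(-1)*3^( - 1 )*7^( - 1)*1039^1 * 13933^1 * 104911^( - 1 )  =  14476387/4406262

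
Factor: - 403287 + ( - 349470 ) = - 752757=- 3^1*250919^1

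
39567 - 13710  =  25857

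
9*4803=43227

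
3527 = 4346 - 819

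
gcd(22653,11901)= 3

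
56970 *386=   21990420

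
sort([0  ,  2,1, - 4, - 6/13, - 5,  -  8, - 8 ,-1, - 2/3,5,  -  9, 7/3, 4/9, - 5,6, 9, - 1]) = [ - 9, - 8, - 8, - 5,  -  5, - 4, - 1, - 1, - 2/3,-6/13,  0, 4/9,1,2,7/3, 5,6,9 ]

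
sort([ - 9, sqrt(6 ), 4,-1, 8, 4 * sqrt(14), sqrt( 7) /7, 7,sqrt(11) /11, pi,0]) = [  -  9,-1,0, sqrt ( 11 )/11, sqrt( 7 ) /7,sqrt(6) , pi , 4,7, 8, 4 * sqrt(14 ) ] 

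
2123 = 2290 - 167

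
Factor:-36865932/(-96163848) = 3072161/8013654 = 2^(  -  1 )*3^( - 5) * 11^(-1)*1499^( - 1)*3072161^1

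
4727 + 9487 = 14214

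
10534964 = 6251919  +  4283045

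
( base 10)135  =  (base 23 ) 5K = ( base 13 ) a5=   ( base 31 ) 4B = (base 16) 87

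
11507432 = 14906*772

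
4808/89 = 54 + 2/89 = 54.02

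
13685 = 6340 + 7345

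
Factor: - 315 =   -  3^2*5^1*7^1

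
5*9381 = 46905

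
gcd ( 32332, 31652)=4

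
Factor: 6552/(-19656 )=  - 1/3 = - 3^( - 1)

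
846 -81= 765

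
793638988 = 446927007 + 346711981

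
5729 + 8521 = 14250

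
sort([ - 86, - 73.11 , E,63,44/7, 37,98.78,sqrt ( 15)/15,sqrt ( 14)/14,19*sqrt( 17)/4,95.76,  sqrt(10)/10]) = [ - 86,  -  73.11,sqrt( 15) /15,sqrt( 14)/14 , sqrt( 10 ) /10,E, 44/7 , 19*sqrt( 17 ) /4,37,  63,95.76,98.78]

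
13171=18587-5416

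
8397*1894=15903918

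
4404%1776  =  852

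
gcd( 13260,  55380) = 780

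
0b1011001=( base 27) 38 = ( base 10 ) 89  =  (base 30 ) 2t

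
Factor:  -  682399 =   -  29^1*23531^1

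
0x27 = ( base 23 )1G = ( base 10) 39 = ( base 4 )213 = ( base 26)1d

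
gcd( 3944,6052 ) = 68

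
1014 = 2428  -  1414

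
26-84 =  - 58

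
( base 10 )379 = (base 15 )1A4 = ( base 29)d2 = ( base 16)17B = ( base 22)H5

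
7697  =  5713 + 1984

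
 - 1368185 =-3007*455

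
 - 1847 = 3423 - 5270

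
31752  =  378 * 84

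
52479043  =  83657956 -31178913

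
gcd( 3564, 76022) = 2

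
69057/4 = 17264 + 1/4 = 17264.25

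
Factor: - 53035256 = -2^3*6629407^1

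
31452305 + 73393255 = 104845560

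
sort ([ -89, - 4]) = [ - 89, - 4]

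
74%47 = 27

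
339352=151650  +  187702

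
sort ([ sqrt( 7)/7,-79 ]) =[ -79,sqrt(7 ) /7] 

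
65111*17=1106887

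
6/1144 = 3/572 =0.01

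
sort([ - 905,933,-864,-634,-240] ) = [-905 , - 864, - 634 ,  -  240,933 ]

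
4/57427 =4/57427 = 0.00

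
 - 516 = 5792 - 6308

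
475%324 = 151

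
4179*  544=2273376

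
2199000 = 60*36650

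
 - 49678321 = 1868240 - 51546561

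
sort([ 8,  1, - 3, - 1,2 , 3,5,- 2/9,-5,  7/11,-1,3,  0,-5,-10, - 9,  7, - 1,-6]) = [-10, - 9,-6  , -5,-5, - 3, - 1, - 1,-1, - 2/9 , 0, 7/11  ,  1, 2,3,3,5, 7, 8 ]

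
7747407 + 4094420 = 11841827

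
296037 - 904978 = -608941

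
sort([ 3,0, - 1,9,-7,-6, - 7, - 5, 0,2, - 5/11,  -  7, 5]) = [ - 7,  -  7, - 7, - 6, - 5 ,-1, - 5/11,0,0, 2,  3,5, 9]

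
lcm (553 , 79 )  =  553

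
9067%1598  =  1077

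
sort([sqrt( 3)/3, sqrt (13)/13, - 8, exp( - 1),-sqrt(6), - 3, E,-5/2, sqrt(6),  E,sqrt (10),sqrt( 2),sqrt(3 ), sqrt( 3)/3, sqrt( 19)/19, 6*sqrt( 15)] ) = [ - 8, - 3, - 5/2,-sqrt( 6), sqrt( 19)/19,sqrt(13 ) /13, exp(-1), sqrt ( 3 )/3,sqrt(3)/3, sqrt( 2), sqrt( 3 ),  sqrt( 6),E, E, sqrt( 10), 6*sqrt( 15 )] 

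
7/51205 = 1/7315 = 0.00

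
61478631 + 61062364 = 122540995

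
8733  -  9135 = -402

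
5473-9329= -3856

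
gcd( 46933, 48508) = 1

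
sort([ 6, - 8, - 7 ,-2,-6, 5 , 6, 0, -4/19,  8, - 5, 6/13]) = [-8,-7,- 6, - 5,-2, - 4/19, 0 , 6/13, 5,6 , 6,  8 ]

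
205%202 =3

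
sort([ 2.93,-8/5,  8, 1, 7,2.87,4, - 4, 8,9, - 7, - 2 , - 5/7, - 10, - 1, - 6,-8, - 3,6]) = [-10 , - 8, - 7,  -  6, - 4, - 3, - 2, - 8/5, - 1, - 5/7, 1,2.87,  2.93,4, 6,7,8,8, 9 ] 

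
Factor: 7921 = 89^2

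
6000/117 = 2000/39 = 51.28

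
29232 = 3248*9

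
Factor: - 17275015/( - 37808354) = 2^( - 1)*5^1*137^1* 263^(-1)*25219^1*71879^( - 1)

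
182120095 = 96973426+85146669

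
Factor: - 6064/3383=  - 2^4*17^( - 1)*199^(-1)*379^1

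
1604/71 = 1604/71 = 22.59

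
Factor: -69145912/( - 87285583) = 6285992/7935053 = 2^3* 7^(-1) * 23^1 *127^1*269^1*1133579^( - 1)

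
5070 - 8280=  - 3210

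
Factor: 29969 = 23^1*1303^1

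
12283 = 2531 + 9752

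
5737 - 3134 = 2603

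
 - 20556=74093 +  - 94649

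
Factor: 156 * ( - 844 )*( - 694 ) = 91374816 =2^5 * 3^1*13^1*211^1*347^1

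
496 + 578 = 1074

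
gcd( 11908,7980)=4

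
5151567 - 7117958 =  - 1966391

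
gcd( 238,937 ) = 1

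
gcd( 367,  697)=1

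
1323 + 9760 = 11083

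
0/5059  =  0   =  0.00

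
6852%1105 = 222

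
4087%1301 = 184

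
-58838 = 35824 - 94662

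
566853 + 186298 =753151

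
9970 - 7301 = 2669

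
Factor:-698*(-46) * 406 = 2^3*7^1*23^1*  29^1*349^1 = 13035848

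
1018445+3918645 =4937090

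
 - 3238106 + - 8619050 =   -  11857156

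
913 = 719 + 194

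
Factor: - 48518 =-2^1*17^1*1427^1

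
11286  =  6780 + 4506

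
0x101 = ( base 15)122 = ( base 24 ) ah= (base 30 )8H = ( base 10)257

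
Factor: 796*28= 2^4*7^1*199^1 = 22288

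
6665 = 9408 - 2743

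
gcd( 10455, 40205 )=85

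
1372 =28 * 49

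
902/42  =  451/21 = 21.48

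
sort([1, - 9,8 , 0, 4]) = [  -  9,0 , 1,  4, 8 ] 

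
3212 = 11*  292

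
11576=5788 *2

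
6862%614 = 108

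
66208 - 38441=27767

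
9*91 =819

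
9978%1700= 1478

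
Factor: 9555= 3^1*5^1* 7^2*13^1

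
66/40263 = 22/13421 =0.00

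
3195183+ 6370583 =9565766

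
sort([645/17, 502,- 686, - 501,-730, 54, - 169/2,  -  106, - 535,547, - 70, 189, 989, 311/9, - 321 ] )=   [ - 730, - 686, - 535, -501,-321,  -  106,-169/2, - 70, 311/9,645/17, 54  ,  189, 502, 547,989]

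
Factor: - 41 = - 41^1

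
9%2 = 1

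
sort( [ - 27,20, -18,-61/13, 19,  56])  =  [-27, - 18, - 61/13,19, 20, 56]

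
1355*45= 60975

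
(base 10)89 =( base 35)2j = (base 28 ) 35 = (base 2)1011001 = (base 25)3E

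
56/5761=8/823= 0.01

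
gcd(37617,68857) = 1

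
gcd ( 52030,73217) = 1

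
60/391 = 60/391 = 0.15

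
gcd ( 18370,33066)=3674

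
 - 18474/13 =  - 1422 + 12/13 = - 1421.08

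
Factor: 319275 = 3^3 * 5^2*11^1*43^1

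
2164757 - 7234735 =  - 5069978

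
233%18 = 17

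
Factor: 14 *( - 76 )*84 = - 89376 = - 2^5*3^1*7^2  *19^1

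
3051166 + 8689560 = 11740726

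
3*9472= 28416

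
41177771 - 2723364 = 38454407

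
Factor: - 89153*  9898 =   -  882436394 = - 2^1*7^2*101^1 * 89153^1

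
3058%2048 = 1010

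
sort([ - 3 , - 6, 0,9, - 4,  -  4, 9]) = [ - 6,  -  4 , - 4, - 3, 0, 9, 9] 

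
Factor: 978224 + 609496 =1587720 = 2^3 * 3^1*5^1 * 101^1*131^1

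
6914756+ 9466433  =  16381189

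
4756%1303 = 847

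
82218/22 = 3737 +2/11 = 3737.18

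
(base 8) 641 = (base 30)DR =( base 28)EP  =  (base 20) 10H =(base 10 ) 417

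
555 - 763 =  - 208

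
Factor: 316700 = 2^2 * 5^2*3167^1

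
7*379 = 2653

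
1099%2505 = 1099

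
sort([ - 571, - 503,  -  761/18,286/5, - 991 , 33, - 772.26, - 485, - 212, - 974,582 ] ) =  [- 991, - 974 , - 772.26, - 571, - 503, - 485, - 212, - 761/18,33,286/5,582]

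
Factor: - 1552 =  - 2^4*97^1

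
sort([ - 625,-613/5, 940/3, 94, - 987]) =[ - 987, - 625, - 613/5, 94,940/3] 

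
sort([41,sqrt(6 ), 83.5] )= [ sqrt( 6), 41, 83.5]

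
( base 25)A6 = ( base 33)7p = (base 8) 400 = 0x100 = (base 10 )256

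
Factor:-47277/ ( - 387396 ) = 2^( - 2)*103^1*211^( - 1) = 103/844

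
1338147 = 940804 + 397343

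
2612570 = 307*8510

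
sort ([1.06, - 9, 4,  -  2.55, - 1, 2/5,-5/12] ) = [ - 9, - 2.55, - 1, - 5/12 , 2/5,1.06,4] 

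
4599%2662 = 1937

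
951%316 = 3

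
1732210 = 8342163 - 6609953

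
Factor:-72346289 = - 72346289^1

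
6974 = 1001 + 5973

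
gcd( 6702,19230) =6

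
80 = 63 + 17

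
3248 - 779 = 2469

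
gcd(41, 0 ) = 41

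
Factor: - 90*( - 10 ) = 2^2*3^2  *5^2 = 900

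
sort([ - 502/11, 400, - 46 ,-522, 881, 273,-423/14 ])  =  [ - 522, - 46, - 502/11 , - 423/14,273,400,881 ]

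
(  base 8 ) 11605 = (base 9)6762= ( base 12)2A85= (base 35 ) 42r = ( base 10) 4997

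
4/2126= 2/1063  =  0.00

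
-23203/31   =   - 23203/31 = - 748.48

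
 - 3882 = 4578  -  8460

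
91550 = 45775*2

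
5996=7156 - 1160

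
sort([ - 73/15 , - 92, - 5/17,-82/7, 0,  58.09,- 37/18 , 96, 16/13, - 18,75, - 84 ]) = [ - 92, - 84 ,-18, - 82/7,  -  73/15, - 37/18,  -  5/17,0,16/13, 58.09,75, 96] 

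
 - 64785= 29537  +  - 94322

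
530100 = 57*9300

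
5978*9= 53802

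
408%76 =28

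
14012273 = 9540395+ 4471878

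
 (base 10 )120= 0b1111000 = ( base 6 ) 320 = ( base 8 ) 170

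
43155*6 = 258930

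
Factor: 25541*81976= 2093749016 = 2^3 * 10247^1*25541^1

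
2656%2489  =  167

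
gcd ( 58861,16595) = 1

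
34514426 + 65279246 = 99793672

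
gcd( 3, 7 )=1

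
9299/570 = 9299/570 = 16.31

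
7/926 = 7/926 = 0.01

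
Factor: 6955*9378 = 2^1*  3^2*5^1*13^1 * 107^1*521^1 = 65223990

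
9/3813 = 3/1271 = 0.00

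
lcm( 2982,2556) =17892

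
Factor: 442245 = 3^1*5^1*29483^1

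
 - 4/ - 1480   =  1/370 = 0.00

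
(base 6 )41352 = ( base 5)134130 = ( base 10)5540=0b1010110100100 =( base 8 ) 12644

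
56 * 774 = 43344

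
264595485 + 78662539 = 343258024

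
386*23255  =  8976430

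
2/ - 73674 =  - 1/36837=- 0.00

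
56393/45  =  56393/45 = 1253.18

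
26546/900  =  29 + 223/450 = 29.50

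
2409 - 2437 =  - 28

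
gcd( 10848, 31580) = 4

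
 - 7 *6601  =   - 46207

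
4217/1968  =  4217/1968 =2.14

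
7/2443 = 1/349  =  0.00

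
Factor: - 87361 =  - 199^1  *439^1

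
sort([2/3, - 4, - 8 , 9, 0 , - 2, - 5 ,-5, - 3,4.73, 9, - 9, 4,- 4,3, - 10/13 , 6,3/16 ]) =[ - 9, - 8, - 5, - 5, - 4,-4, - 3, - 2, - 10/13,0,3/16,2/3,3, 4,4.73,6 , 9, 9 ] 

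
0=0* 75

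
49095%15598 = 2301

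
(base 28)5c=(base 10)152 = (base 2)10011000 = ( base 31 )4S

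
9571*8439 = 80769669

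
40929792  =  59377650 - 18447858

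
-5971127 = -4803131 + -1167996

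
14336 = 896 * 16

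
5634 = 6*939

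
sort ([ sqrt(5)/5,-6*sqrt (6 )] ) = [ - 6*sqrt( 6), sqrt( 5) /5]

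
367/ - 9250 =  - 1 + 8883/9250 =- 0.04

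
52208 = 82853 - 30645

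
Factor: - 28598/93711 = -2^1*3^(-1)*79^1*181^1 * 31237^( - 1 )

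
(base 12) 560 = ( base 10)792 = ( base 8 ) 1430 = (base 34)na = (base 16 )318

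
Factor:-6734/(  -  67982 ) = 3367/33991 = 7^1 * 13^1*19^( - 1 )*37^1*1789^ (- 1)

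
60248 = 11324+48924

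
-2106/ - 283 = 2106/283=7.44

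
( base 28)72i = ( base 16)15BA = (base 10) 5562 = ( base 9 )7560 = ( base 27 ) 7H0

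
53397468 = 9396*5683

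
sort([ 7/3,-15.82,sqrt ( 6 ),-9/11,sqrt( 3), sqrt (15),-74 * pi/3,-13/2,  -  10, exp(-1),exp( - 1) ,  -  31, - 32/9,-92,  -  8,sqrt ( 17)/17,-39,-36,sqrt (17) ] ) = [  -  92 ,- 74 *pi/3,  -  39, - 36, - 31, - 15.82,- 10, - 8, - 13/2, - 32/9, - 9/11, sqrt(17)/17,exp ( - 1),exp(-1),sqrt( 3 ), 7/3,sqrt( 6), sqrt( 15 ),sqrt( 17)]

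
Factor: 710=2^1*5^1*71^1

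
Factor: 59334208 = 2^6*927097^1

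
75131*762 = 57249822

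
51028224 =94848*538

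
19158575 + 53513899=72672474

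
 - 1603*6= - 9618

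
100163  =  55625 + 44538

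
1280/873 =1 + 407/873=1.47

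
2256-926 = 1330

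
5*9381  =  46905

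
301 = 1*301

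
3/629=3/629  =  0.00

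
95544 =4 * 23886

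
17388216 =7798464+9589752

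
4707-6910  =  -2203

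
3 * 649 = 1947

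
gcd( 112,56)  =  56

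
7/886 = 7/886 = 0.01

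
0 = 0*2428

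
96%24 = 0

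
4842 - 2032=2810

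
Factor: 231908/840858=2^1*3^ ( - 1)*57977^1*140143^( - 1) = 115954/420429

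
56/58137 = 56/58137 =0.00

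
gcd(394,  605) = 1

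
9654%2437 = 2343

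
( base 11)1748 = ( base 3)10001121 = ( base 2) 100010110110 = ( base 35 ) 1SP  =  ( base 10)2230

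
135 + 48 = 183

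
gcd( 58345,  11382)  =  7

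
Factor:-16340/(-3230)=2^1*17^( - 1)*43^1= 86/17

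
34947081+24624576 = 59571657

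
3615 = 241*15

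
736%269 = 198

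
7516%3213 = 1090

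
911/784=1+127/784 = 1.16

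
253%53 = 41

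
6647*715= 4752605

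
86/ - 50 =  - 43/25 = - 1.72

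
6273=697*9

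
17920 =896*20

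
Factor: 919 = 919^1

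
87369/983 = 88+865/983 = 88.88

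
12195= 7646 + 4549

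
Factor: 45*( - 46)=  - 2^1  *3^2 * 5^1*23^1 = - 2070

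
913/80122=913/80122 = 0.01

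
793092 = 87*9116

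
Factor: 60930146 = 2^1*191^1*159503^1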